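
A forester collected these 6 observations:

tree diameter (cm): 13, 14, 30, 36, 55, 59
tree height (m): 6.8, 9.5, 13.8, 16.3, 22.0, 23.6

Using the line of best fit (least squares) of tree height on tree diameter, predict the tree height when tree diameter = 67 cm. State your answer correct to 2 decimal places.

n = 6, Σx = 207, Σy = 92, Σxy = 3824.6, Σx² = 9067
Sxx = Σx² − (Σx)²/n = 9067 − 7141.5 = 1925.5
Sxy = Σxy − (Σx)(Σy)/n = 3824.6 − 3174 = 650.6
b = Sxy/Sxx = 650.6/1925.5 = 0.337886
a = ȳ − b·x̄ = 15.333333 − 0.337886·34.5 = 3.676257
ŷ(67) = a + b·67 = 3.676257 + 0.337886·67 = 26.314637

26.31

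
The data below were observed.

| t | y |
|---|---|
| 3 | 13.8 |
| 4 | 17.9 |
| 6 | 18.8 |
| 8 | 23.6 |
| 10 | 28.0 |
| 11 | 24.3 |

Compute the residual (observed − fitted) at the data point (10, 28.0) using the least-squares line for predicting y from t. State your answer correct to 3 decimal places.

n = 6, Σx = 42, Σy = 126.4, Σxy = 961.9, Σx² = 346
Sxx = Σx² − (Σx)²/n = 346 − 294 = 52
Sxy = Σxy − (Σx)(Σy)/n = 961.9 − 884.8 = 77.1
b = Sxy/Sxx = 77.1/52 = 1.482692
a = ȳ − b·x̄ = 21.066667 − 1.482692·7 = 10.687821
ŷ(10) = 10.687821 + 1.482692·10 = 25.514744
residual = y − ŷ = 28.0 − 25.514744 = 2.485256

2.485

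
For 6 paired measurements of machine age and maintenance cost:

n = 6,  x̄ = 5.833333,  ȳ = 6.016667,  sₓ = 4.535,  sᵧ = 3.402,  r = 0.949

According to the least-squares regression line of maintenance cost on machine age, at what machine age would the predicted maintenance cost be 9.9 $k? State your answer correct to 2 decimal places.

b = r · sᵧ/sₓ = 0.949 · 3.402/4.535 = 0.711907
a = ȳ − b·x̄ = 6.016667 − 0.711907·5.833333 = 1.863877
Set a + b·x = 9.9: x = (9.9 − 1.863877) / 0.711907 = 11.288165

11.29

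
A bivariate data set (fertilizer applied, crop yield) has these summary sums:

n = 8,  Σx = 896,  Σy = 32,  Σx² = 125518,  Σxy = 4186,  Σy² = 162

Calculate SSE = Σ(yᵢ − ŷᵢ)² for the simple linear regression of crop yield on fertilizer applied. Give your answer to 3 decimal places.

Sxx = Σx² − (Σx)²/n = 125518 − 100352 = 25166
Sxy = Σxy − (Σx)(Σy)/n = 4186 − 3584 = 602
Syy = Σy² − (Σy)²/n = 162 − 128 = 34
b = Sxy/Sxx = 602/25166 = 0.023921
SSE = Syy − b·Sxy = 34 − 0.023921·602 = 19.599460

19.599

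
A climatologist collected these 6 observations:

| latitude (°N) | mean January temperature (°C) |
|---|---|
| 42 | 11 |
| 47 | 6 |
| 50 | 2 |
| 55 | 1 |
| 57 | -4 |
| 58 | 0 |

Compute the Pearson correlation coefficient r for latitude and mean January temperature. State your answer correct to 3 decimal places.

-0.936

n = 6, Σx = 309, Σy = 16, Σxy = 671, Σx² = 16111, Σy² = 178
Sxx = Σx² − (Σx)²/n = 16111 − 15913.5 = 197.5
Sxy = Σxy − (Σx)(Σy)/n = 671 − 824 = -153
Syy = Σy² − (Σy)²/n = 178 − 42.666667 = 135.333333
r = Sxy/√(Sxx·Syy) = -153/√(26728.333333) = -153/163.488022 = -0.935848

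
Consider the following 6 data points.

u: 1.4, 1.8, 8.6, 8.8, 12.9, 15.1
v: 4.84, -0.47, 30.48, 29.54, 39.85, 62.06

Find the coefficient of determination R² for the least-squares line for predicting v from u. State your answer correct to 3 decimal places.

0.956

n = 6, Σx = 48.6, Σy = 166.3, Σxy = 1979.181, Σx² = 551.02, Σy² = 7264.7546
Sxx = Σx² − (Σx)²/n = 551.02 − 393.66 = 157.36
Sxy = Σxy − (Σx)(Σy)/n = 1979.181 − 1347.03 = 632.151
Syy = Σy² − (Σy)²/n = 7264.7546 − 4609.281667 = 2655.472933
R² = Sxy²/(Sxx·Syy) = (632.151)²/(157.36·2655.472933) = 0.956325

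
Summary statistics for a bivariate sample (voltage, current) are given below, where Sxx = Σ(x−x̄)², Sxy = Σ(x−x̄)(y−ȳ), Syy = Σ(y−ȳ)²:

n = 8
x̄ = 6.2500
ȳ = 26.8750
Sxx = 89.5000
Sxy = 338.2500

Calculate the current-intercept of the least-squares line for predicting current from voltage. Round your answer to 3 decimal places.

b = Sxy/Sxx = 338.25/89.5 = 3.779330
a = ȳ − b·x̄ = 26.875 − 3.779330·6.25 = 3.254190

3.254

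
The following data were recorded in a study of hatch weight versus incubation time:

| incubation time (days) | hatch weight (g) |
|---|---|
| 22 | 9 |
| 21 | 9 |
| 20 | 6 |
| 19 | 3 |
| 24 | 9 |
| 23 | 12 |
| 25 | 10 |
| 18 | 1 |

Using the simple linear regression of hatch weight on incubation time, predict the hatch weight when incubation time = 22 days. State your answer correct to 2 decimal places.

n = 8, Σx = 172, Σy = 59, Σxy = 1324, Σx² = 3740
Sxx = Σx² − (Σx)²/n = 3740 − 3698 = 42
Sxy = Σxy − (Σx)(Σy)/n = 1324 − 1268.5 = 55.5
b = Sxy/Sxx = 55.5/42 = 1.321429
a = ȳ − b·x̄ = 7.375 − 1.321429·21.5 = -21.035714
ŷ(22) = a + b·22 = -21.035714 + 1.321429·22 = 8.035714

8.04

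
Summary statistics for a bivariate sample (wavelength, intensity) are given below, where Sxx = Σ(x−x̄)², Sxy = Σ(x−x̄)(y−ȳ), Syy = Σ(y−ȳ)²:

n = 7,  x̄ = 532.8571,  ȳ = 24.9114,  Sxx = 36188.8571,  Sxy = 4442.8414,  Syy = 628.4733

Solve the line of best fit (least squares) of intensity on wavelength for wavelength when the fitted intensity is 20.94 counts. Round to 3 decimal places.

500.508

b = Sxy/Sxx = 4442.8414/36188.8571 = 0.122768
a = ȳ − b·x̄ = 24.9114 − 0.122768·532.8571 = -40.506515
Set a + b·x = 20.94: x = (20.94 − (-40.506515)) / 0.122768 = 500.508336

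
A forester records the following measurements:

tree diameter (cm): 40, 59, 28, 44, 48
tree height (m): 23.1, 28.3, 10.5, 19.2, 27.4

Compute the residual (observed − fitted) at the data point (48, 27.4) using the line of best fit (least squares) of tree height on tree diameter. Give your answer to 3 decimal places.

3.281

n = 5, Σx = 219, Σy = 108.5, Σxy = 5047.7, Σx² = 10105
Sxx = Σx² − (Σx)²/n = 10105 − 9592.2 = 512.8
Sxy = Σxy − (Σx)(Σy)/n = 5047.7 − 4752.3 = 295.4
b = Sxy/Sxx = 295.4/512.8 = 0.576053
a = ȳ − b·x̄ = 21.7 − 0.576053·43.8 = -3.531123
ŷ(48) = -3.531123 + 0.576053·48 = 24.119423
residual = y − ŷ = 27.4 − 24.119423 = 3.280577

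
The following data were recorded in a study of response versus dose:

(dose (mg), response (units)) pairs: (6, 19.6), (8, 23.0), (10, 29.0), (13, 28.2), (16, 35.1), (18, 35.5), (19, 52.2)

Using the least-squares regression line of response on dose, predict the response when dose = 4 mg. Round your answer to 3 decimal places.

n = 7, Σx = 90, Σy = 222.6, Σxy = 3150.6, Σx² = 1310
Sxx = Σx² − (Σx)²/n = 1310 − 1157.142857 = 152.857143
Sxy = Σxy − (Σx)(Σy)/n = 3150.6 − 2862 = 288.6
b = Sxy/Sxx = 288.6/152.857143 = 1.888037
a = ȳ − b·x̄ = 31.8 − 1.888037·12.857143 = 7.525234
ŷ(4) = a + b·4 = 7.525234 + 1.888037·4 = 15.077383

15.077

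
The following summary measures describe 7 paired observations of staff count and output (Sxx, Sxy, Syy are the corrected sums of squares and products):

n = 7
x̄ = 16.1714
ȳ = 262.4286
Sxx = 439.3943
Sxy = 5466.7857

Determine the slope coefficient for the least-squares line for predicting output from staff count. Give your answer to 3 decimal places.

b = Sxy/Sxx = 5466.7857/439.3943 = 12.441640

12.442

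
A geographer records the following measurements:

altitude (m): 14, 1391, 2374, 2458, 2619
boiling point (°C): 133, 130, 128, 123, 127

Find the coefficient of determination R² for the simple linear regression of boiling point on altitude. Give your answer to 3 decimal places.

0.729

n = 5, Σx = 8856, Σy = 641, Σxy = 1121511, Σx² = 20471878, Σy² = 82231
Sxx = Σx² − (Σx)²/n = 20471878 − 15685747.2 = 4786130.8
Sxy = Σxy − (Σx)(Σy)/n = 1121511 − 1135339.2 = -13828.2
Syy = Σy² − (Σy)²/n = 82231 − 82176.2 = 54.8
R² = Sxy²/(Sxx·Syy) = (-13828.2)²/(4786130.8·54.8) = 0.729065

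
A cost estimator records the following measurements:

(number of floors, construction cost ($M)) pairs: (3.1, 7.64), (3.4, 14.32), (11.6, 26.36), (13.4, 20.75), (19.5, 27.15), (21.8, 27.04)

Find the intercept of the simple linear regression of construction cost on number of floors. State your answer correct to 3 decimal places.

n = 6, Σx = 72.8, Σy = 123.26, Σxy = 1775.095, Σx² = 1190.78
Sxx = Σx² − (Σx)²/n = 1190.78 − 883.306667 = 307.473333
Sxy = Σxy − (Σx)(Σy)/n = 1775.095 − 1495.554667 = 279.540333
b = Sxy/Sxx = 279.540333/307.473333 = 0.909153
a = ȳ − b·x̄ = 20.543333 − 0.909153·12.133333 = 9.512276

9.512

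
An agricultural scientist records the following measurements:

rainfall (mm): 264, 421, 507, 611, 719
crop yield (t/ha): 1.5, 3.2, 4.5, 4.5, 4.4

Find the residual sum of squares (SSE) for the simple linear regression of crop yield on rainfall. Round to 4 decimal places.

n = 5, Σx = 2522, Σy = 18.1, Σxy = 9937.8, Σx² = 1394268, Σy² = 72.35
Sxx = Σx² − (Σx)²/n = 1394268 − 1272096.8 = 122171.2
Sxy = Σxy − (Σx)(Σy)/n = 9937.8 − 9129.64 = 808.16
Syy = Σy² − (Σy)²/n = 72.35 − 65.522 = 6.828
b = Sxy/Sxx = 808.16/122171.2 = 0.006615
SSE = Syy − b·Sxy = 6.828 − 0.006615·808.16 = 1.482038

1.4820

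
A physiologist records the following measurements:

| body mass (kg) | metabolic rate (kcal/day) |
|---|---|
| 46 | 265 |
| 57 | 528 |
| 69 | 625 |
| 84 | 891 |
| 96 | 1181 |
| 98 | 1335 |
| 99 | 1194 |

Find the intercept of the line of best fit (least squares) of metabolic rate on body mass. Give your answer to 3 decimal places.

n = 7, Σx = 549, Σy = 6019, Σxy = 522667, Σx² = 45803
Sxx = Σx² − (Σx)²/n = 45803 − 43057.285714 = 2745.714286
Sxy = Σxy − (Σx)(Σy)/n = 522667 − 472061.571429 = 50605.428571
b = Sxy/Sxx = 50605.428571/2745.714286 = 18.430697
a = ȳ − b·x̄ = 859.857143 − 18.430697·78.428571 = -585.636108

-585.636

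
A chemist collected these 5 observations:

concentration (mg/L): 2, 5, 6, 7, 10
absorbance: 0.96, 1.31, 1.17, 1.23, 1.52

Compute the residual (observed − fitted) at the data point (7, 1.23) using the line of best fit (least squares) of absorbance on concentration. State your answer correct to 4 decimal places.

n = 5, Σx = 30, Σy = 6.19, Σxy = 39.3, Σx² = 214
Sxx = Σx² − (Σx)²/n = 214 − 180 = 34
Sxy = Σxy − (Σx)(Σy)/n = 39.3 − 37.14 = 2.16
b = Sxy/Sxx = 2.16/34 = 0.063529
a = ȳ − b·x̄ = 1.238 − 0.063529·6 = 0.856824
ŷ(7) = 0.856824 + 0.063529·7 = 1.301529
residual = y − ŷ = 1.23 − 1.301529 = -0.071529

-0.0715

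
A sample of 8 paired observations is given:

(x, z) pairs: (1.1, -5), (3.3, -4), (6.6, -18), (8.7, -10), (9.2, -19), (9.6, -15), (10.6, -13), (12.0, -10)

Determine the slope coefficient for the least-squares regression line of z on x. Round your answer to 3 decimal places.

-0.850

n = 8, Σx = 61.1, Σy = -94, Σxy = -801.1, Σx² = 564.51
Sxx = Σx² − (Σx)²/n = 564.51 − 466.65125 = 97.85875
Sxy = Σxy − (Σx)(Σy)/n = -801.1 − (-717.925) = -83.175
b = Sxy/Sxx = -83.175/97.85875 = -0.849950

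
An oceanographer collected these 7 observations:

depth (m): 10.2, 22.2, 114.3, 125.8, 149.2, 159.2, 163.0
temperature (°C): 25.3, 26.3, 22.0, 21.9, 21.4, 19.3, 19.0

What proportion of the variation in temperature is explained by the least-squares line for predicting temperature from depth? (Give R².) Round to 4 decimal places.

n = 7, Σx = 743.9, Σy = 155.2, Σxy = 15473.98, Σx² = 103661.29, Σy² = 3486.84
Sxx = Σx² − (Σx)²/n = 103661.29 − 79055.315714 = 24605.974286
Sxy = Σxy − (Σx)(Σy)/n = 15473.98 − 16493.325714 = -1019.345714
Syy = Σy² − (Σy)²/n = 3486.84 − 3441.005714 = 45.834286
R² = Sxy²/(Sxx·Syy) = (-1019.345714)²/(24605.974286·45.834286) = 0.921323

0.9213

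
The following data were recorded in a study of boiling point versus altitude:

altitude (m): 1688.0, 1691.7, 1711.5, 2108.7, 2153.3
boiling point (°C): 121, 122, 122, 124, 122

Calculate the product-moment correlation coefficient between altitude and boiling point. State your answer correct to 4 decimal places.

0.6307

n = 5, Σx = 9353.2, Σy = 611, Σxy = 1143619.8, Σx² = 17723741.72, Σy² = 74669
Sxx = Σx² − (Σx)²/n = 17723741.72 − 17496470.048 = 227271.672
Sxy = Σxy − (Σx)(Σy)/n = 1143619.8 − 1142961.04 = 658.76
Syy = Σy² − (Σy)²/n = 74669 − 74664.2 = 4.8
r = Sxy/√(Sxx·Syy) = 658.76/√(1090904.0256) = 658.76/1044.463511 = 0.630716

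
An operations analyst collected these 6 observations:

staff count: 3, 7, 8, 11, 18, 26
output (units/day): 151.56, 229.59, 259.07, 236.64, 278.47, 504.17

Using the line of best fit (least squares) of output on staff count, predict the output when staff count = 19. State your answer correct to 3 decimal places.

n = 6, Σx = 73, Σy = 1659.5, Σxy = 24858.29, Σx² = 1243
Sxx = Σx² − (Σx)²/n = 1243 − 888.166667 = 354.833333
Sxy = Σxy − (Σx)(Σy)/n = 24858.29 − 20190.583333 = 4667.706667
b = Sxy/Sxx = 4667.706667/354.833333 = 13.154645
a = ȳ − b·x̄ = 276.583333 − 13.154645·12.166667 = 116.535148
ŷ(19) = a + b·19 = 116.535148 + 13.154645·19 = 366.473410

366.473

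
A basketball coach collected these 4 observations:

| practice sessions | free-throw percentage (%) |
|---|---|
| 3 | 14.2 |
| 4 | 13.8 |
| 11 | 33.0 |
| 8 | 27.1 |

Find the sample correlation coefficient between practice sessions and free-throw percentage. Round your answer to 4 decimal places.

0.9882

n = 4, Σx = 26, Σy = 88.1, Σxy = 677.6, Σx² = 210, Σy² = 2215.49
Sxx = Σx² − (Σx)²/n = 210 − 169 = 41
Sxy = Σxy − (Σx)(Σy)/n = 677.6 − 572.65 = 104.95
Syy = Σy² − (Σy)²/n = 2215.49 − 1940.4025 = 275.0875
r = Sxy/√(Sxx·Syy) = 104.95/√(11278.5875) = 104.95/106.200694 = 0.988223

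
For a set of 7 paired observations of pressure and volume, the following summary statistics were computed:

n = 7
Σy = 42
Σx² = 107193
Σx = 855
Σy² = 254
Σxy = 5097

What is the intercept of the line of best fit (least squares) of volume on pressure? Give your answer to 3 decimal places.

7.460

Sxx = Σx² − (Σx)²/n = 107193 − 104432.142857 = 2760.857143
Sxy = Σxy − (Σx)(Σy)/n = 5097 − 5130 = -33
b = Sxy/Sxx = -33/2760.857143 = -0.011953
a = ȳ − b·x̄ = 6 − (-0.011953)·122.142857 = 7.459950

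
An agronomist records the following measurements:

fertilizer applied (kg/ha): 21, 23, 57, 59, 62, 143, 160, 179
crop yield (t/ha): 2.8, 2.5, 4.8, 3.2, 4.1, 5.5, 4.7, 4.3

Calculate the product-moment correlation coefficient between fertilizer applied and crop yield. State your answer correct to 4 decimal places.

n = 8, Σx = 704, Σy = 31.9, Σxy = 3141.1, Σx² = 89634, Σy² = 135.01
Sxx = Σx² − (Σx)²/n = 89634 − 61952 = 27682
Sxy = Σxy − (Σx)(Σy)/n = 3141.1 − 2807.2 = 333.9
Syy = Σy² − (Σy)²/n = 135.01 − 127.20125 = 7.80875
r = Sxy/√(Sxx·Syy) = 333.9/√(216161.8175) = 333.9/464.932057 = 0.718169

0.7182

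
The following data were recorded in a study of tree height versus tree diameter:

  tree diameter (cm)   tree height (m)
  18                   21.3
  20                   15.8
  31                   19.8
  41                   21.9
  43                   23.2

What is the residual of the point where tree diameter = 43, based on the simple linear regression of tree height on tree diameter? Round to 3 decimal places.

n = 5, Σx = 153, Σy = 102, Σxy = 3208.7, Σx² = 5215
Sxx = Σx² − (Σx)²/n = 5215 − 4681.8 = 533.2
Sxy = Σxy − (Σx)(Σy)/n = 3208.7 − 3121.2 = 87.5
b = Sxy/Sxx = 87.5/533.2 = 0.164104
a = ȳ − b·x̄ = 20.4 − 0.164104·30.6 = 15.378432
ŷ(43) = 15.378432 + 0.164104·43 = 22.434884
residual = y − ŷ = 23.2 − 22.434884 = 0.765116

0.765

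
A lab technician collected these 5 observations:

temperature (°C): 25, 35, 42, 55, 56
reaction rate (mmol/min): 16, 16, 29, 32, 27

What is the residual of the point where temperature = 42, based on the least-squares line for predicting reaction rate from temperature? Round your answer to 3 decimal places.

5.289

n = 5, Σx = 213, Σy = 120, Σxy = 5450, Σx² = 9775
Sxx = Σx² − (Σx)²/n = 9775 − 9073.8 = 701.2
Sxy = Σxy − (Σx)(Σy)/n = 5450 − 5112 = 338
b = Sxy/Sxx = 338/701.2 = 0.482031
a = ȳ − b·x̄ = 24 − 0.482031·42.6 = 3.465488
ŷ(42) = 3.465488 + 0.482031·42 = 23.710782
residual = y − ŷ = 29 − 23.710782 = 5.289218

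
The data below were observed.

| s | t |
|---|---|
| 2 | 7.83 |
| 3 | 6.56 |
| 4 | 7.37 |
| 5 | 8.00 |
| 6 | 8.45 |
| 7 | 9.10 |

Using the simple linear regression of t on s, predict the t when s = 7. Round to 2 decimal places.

n = 6, Σx = 27, Σy = 47.31, Σxy = 219.22, Σx² = 139
Sxx = Σx² − (Σx)²/n = 139 − 121.5 = 17.5
Sxy = Σxy − (Σx)(Σy)/n = 219.22 − 212.895 = 6.325
b = Sxy/Sxx = 6.325/17.5 = 0.361429
a = ȳ − b·x̄ = 7.885 − 0.361429·4.5 = 6.258571
ŷ(7) = a + b·7 = 6.258571 + 0.361429·7 = 8.788571

8.79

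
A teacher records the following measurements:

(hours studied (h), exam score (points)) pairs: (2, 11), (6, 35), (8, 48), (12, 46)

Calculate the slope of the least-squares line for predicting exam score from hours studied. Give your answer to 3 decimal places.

n = 4, Σx = 28, Σy = 140, Σxy = 1168, Σx² = 248
Sxx = Σx² − (Σx)²/n = 248 − 196 = 52
Sxy = Σxy − (Σx)(Σy)/n = 1168 − 980 = 188
b = Sxy/Sxx = 188/52 = 3.615385

3.615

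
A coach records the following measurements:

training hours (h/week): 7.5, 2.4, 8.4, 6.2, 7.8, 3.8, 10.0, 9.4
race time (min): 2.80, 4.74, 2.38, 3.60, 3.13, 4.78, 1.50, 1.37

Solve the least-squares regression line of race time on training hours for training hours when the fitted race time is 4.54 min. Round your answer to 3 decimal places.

n = 8, Σx = 55.5, Σy = 24.3, Σxy = 145.144, Σx² = 434.65
Sxx = Σx² − (Σx)²/n = 434.65 − 385.03125 = 49.61875
Sxy = Σxy − (Σx)(Σy)/n = 145.144 − 168.58125 = -23.43725
b = Sxy/Sxx = -23.43725/49.61875 = -0.472347
a = ȳ − b·x̄ = 3.0375 − (-0.472347)·6.9375 = 6.314405
Set a + b·x = 4.54: x = (4.54 − 6.314405) / (-0.472347) = 3.756573

3.757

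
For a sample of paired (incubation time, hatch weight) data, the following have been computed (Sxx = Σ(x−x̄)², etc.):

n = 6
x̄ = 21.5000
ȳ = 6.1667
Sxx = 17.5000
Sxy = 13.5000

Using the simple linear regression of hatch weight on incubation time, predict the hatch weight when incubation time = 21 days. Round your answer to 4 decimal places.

b = Sxy/Sxx = 13.5/17.5 = 0.771429
a = ȳ − b·x̄ = 6.1667 − 0.771429·21.5 = -10.419014
ŷ(21) = a + b·21 = -10.419014 + 0.771429·21 = 5.780986

5.7810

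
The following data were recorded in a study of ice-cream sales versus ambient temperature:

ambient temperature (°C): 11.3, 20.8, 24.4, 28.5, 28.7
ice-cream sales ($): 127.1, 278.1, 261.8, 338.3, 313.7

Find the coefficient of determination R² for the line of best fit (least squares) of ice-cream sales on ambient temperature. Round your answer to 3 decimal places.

n = 5, Σx = 113.7, Σy = 1319, Σxy = 32253.37, Σx² = 2791.63, Σy² = 374887.84
Sxx = Σx² − (Σx)²/n = 2791.63 − 2585.538 = 206.092
Sxy = Σxy − (Σx)(Σy)/n = 32253.37 − 29994.06 = 2259.31
Syy = Σy² − (Σy)²/n = 374887.84 − 347952.2 = 26935.64
R² = Sxy²/(Sxx·Syy) = (2259.31)²/(206.092·26935.64) = 0.919524

0.920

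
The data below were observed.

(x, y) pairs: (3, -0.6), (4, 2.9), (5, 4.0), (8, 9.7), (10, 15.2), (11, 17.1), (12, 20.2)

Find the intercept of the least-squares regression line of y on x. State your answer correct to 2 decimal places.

n = 7, Σx = 53, Σy = 68.5, Σxy = 689.9, Σx² = 479
Sxx = Σx² − (Σx)²/n = 479 − 401.285714 = 77.714286
Sxy = Σxy − (Σx)(Σy)/n = 689.9 − 518.642857 = 171.257143
b = Sxy/Sxx = 171.257143/77.714286 = 2.203676
a = ȳ − b·x̄ = 9.785714 − 2.203676·7.571429 = -6.899265

-6.90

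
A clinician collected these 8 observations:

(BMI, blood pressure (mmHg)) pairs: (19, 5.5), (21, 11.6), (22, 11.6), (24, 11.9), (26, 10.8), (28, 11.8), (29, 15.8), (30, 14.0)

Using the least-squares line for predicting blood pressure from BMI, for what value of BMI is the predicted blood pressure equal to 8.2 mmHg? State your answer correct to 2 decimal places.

18.92

n = 8, Σx = 199, Σy = 93, Σxy = 2378.3, Σx² = 5063
Sxx = Σx² − (Σx)²/n = 5063 − 4950.125 = 112.875
Sxy = Σxy − (Σx)(Σy)/n = 2378.3 − 2313.375 = 64.925
b = Sxy/Sxx = 64.925/112.875 = 0.575194
a = ȳ − b·x̄ = 11.625 − 0.575194·24.875 = -2.682946
Set a + b·x = 8.2: x = (8.2 − (-2.682946)) / 0.575194 = 18.920485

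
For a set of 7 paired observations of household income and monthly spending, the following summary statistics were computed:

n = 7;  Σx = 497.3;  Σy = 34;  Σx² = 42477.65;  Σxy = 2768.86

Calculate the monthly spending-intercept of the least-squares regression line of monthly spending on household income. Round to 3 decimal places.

Sxx = Σx² − (Σx)²/n = 42477.65 − 35329.612857 = 7148.037143
Sxy = Σxy − (Σx)(Σy)/n = 2768.86 − 2415.457143 = 353.402857
b = Sxy/Sxx = 353.402857/7148.037143 = 0.049441
a = ȳ − b·x̄ = 4.857143 − 0.049441·71.042857 = 1.344745

1.345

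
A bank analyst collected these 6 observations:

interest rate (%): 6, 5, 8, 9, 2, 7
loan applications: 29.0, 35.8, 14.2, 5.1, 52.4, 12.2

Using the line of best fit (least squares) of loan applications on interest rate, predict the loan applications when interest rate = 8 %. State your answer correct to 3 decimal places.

12.042

n = 6, Σx = 37, Σy = 148.7, Σxy = 702.7, Σx² = 259
Sxx = Σx² − (Σx)²/n = 259 − 228.166667 = 30.833333
Sxy = Σxy − (Σx)(Σy)/n = 702.7 − 916.983333 = -214.283333
b = Sxy/Sxx = -214.283333/30.833333 = -6.949730
a = ȳ − b·x̄ = 24.783333 − (-6.949730)·6.166667 = 67.64
ŷ(8) = a + b·8 = 67.64 + (-6.949730)·8 = 12.042162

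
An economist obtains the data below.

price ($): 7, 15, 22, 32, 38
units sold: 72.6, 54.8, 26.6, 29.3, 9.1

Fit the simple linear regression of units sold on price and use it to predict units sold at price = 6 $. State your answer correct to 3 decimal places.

70.320

n = 5, Σx = 114, Σy = 192.4, Σxy = 3198.8, Σx² = 3226
Sxx = Σx² − (Σx)²/n = 3226 − 2599.2 = 626.8
Sxy = Σxy − (Σx)(Σy)/n = 3198.8 − 4386.72 = -1187.92
b = Sxy/Sxx = -1187.92/626.8 = -1.895214
a = ȳ − b·x̄ = 38.48 − (-1.895214)·22.8 = 81.690874
ŷ(6) = a + b·6 = 81.690874 + (-1.895214)·6 = 70.319592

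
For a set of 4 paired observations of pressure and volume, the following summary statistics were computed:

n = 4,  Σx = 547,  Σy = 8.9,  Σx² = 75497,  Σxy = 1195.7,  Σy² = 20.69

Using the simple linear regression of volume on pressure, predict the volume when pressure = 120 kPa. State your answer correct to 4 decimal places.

2.7403

Sxx = Σx² − (Σx)²/n = 75497 − 74802.25 = 694.75
Sxy = Σxy − (Σx)(Σy)/n = 1195.7 − 1217.075 = -21.375
b = Sxy/Sxx = -21.375/694.75 = -0.030766
a = ȳ − b·x̄ = 2.225 − (-0.030766)·136.75 = 6.432314
ŷ(120) = a + b·120 = 6.432314 + (-0.030766)·120 = 2.740338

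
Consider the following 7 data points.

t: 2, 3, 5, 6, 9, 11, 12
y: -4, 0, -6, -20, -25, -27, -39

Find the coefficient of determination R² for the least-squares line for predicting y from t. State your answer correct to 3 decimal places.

n = 7, Σx = 48, Σy = -121, Σxy = -1148, Σx² = 420, Σy² = 3327
Sxx = Σx² − (Σx)²/n = 420 − 329.142857 = 90.857143
Sxy = Σxy − (Σx)(Σy)/n = -1148 − (-829.714286) = -318.285714
Syy = Σy² − (Σy)²/n = 3327 − 2091.571429 = 1235.428571
R² = Sxy²/(Sxx·Syy) = (-318.285714)²/(90.857143·1235.428571) = 0.902522

0.903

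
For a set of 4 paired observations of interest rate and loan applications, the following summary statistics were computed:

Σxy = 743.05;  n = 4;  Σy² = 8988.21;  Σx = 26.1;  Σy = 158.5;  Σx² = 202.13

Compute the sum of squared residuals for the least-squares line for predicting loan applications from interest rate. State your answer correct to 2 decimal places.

Sxx = Σx² − (Σx)²/n = 202.13 − 170.3025 = 31.8275
Sxy = Σxy − (Σx)(Σy)/n = 743.05 − 1034.2125 = -291.1625
Syy = Σy² − (Σy)²/n = 8988.21 − 6280.5625 = 2707.6475
b = Sxy/Sxx = -291.1625/31.8275 = -9.148142
SSE = Syy − b·Sxy = 2707.6475 − (-9.148142)·(-291.1625) = 44.051509

44.05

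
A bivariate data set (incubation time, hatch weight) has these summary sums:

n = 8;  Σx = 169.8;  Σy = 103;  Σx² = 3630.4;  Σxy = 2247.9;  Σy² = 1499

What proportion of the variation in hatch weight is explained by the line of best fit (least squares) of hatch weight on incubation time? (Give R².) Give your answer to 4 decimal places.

Sxx = Σx² − (Σx)²/n = 3630.4 − 3604.005 = 26.395
Sxy = Σxy − (Σx)(Σy)/n = 2247.9 − 2186.175 = 61.725
Syy = Σy² − (Σy)²/n = 1499 − 1326.125 = 172.875
R² = Sxy²/(Sxx·Syy) = (61.725)²/(26.395·172.875) = 0.834965

0.8350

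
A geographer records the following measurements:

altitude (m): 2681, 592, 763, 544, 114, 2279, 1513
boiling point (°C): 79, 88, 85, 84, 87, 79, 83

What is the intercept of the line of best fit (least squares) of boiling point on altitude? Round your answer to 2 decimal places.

87.71

n = 7, Σx = 8486, Σy = 585, Σxy = 689984, Σx² = 15912336
Sxx = Σx² − (Σx)²/n = 15912336 − 10287456.571429 = 5624879.428571
Sxy = Σxy − (Σx)(Σy)/n = 689984 − 709187.142857 = -19203.142857
b = Sxy/Sxx = -19203.142857/5624879.428571 = -0.003414
a = ȳ − b·x̄ = 83.571429 − (-0.003414)·1212.285714 = 87.710130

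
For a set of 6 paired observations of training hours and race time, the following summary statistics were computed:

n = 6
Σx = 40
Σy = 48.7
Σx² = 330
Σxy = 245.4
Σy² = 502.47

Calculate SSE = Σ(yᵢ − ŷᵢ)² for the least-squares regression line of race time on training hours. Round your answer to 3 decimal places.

Sxx = Σx² − (Σx)²/n = 330 − 266.666667 = 63.333333
Sxy = Σxy − (Σx)(Σy)/n = 245.4 − 324.666667 = -79.266667
Syy = Σy² − (Σy)²/n = 502.47 − 395.281667 = 107.188333
b = Sxy/Sxx = -79.266667/63.333333 = -1.251579
SSE = Syy − b·Sxy = 107.188333 − (-1.251579)·(-79.266667) = 7.979842

7.980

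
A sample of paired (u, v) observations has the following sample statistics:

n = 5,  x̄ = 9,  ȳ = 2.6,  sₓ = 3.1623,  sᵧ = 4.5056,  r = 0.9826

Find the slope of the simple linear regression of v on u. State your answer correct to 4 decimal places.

b = r · sᵧ/sₓ = 0.9826 · 4.5056/3.1623 = 1.399994

1.4000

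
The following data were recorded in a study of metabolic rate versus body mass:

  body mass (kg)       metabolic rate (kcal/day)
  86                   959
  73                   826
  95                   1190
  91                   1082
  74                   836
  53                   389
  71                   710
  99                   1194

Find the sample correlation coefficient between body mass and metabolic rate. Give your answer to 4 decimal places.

n = 8, Σx = 642, Σy = 7186, Σxy = 605381, Σx² = 53158, Σy² = 6968734
Sxx = Σx² − (Σx)²/n = 53158 − 51520.5 = 1637.5
Sxy = Σxy − (Σx)(Σy)/n = 605381 − 576676.5 = 28704.5
Syy = Σy² − (Σy)²/n = 6968734 − 6454824.5 = 513909.5
r = Sxy/√(Sxx·Syy) = 28704.5/√(841526806.25) = 28704.5/29009.081444 = 0.989500

0.9895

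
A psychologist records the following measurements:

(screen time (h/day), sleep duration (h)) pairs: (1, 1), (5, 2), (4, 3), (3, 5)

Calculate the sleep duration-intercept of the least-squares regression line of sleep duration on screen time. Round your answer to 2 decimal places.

n = 4, Σx = 13, Σy = 11, Σxy = 38, Σx² = 51
Sxx = Σx² − (Σx)²/n = 51 − 42.25 = 8.75
Sxy = Σxy − (Σx)(Σy)/n = 38 − 35.75 = 2.25
b = Sxy/Sxx = 2.25/8.75 = 0.257143
a = ȳ − b·x̄ = 2.75 − 0.257143·3.25 = 1.914286

1.91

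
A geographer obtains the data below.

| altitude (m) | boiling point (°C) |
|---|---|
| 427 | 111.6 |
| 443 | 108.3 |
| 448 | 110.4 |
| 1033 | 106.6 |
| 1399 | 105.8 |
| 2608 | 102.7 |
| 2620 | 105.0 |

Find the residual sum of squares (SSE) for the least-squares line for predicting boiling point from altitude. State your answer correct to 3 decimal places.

12.171

n = 7, Σx = 8978, Σy = 750.4, Σxy = 946162.9, Σx² = 17269636, Σy² = 80501.1
Sxx = Σx² − (Σx)²/n = 17269636 − 11514926.285714 = 5754709.714286
Sxy = Σxy − (Σx)(Σy)/n = 946162.9 − 962441.6 = -16278.7
Syy = Σy² − (Σy)²/n = 80501.1 − 80442.88 = 58.22
b = Sxy/Sxx = -16278.7/5754709.714286 = -0.002829
SSE = Syy − b·Sxy = 58.22 − (-0.002829)·(-16278.7) = 12.171444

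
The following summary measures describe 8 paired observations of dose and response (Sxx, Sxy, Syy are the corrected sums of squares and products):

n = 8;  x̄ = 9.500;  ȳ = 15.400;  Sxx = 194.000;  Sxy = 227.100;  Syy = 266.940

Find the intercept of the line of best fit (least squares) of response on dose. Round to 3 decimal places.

4.279

b = Sxy/Sxx = 227.1/194 = 1.170619
a = ȳ − b·x̄ = 15.4 − 1.170619·9.5 = 4.279124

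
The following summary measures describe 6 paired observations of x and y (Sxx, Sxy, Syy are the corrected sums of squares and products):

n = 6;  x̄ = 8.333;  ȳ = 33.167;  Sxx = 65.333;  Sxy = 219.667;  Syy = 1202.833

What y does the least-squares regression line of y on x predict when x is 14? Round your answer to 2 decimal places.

b = Sxy/Sxx = 219.667/65.333 = 3.362267
a = ȳ − b·x̄ = 33.167 − 3.362267·8.333 = 5.149228
ŷ(14) = a + b·14 = 5.149228 + 3.362267·14 = 52.220968

52.22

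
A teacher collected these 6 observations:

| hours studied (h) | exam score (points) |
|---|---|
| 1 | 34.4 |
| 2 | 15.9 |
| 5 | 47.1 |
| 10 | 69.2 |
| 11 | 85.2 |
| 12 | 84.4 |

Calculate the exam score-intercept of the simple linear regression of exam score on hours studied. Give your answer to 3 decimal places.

17.572

n = 6, Σx = 41, Σy = 336.2, Σxy = 2943.7, Σx² = 395
Sxx = Σx² − (Σx)²/n = 395 − 280.166667 = 114.833333
Sxy = Σxy − (Σx)(Σy)/n = 2943.7 − 2297.366667 = 646.333333
b = Sxy/Sxx = 646.333333/114.833333 = 5.628447
a = ȳ − b·x̄ = 56.033333 − 5.628447·6.833333 = 17.572279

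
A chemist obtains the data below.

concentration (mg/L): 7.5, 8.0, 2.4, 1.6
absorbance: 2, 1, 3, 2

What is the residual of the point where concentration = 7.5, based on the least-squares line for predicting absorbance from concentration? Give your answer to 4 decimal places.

0.4387

n = 4, Σx = 19.5, Σy = 8, Σxy = 33.4, Σx² = 128.57
Sxx = Σx² − (Σx)²/n = 128.57 − 95.0625 = 33.5075
Sxy = Σxy − (Σx)(Σy)/n = 33.4 − 39 = -5.6
b = Sxy/Sxx = -5.6/33.5075 = -0.167127
a = ȳ − b·x̄ = 2 − (-0.167127)·4.875 = 2.814743
ŷ(7.5) = 2.814743 + (-0.167127)·7.5 = 1.561292
residual = y − ŷ = 2 − 1.561292 = 0.438708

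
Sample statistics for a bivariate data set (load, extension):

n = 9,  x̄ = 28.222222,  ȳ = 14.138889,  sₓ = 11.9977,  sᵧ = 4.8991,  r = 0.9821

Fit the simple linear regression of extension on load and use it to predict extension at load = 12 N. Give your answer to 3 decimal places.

b = r · sᵧ/sₓ = 0.9821 · 4.8991/11.9977 = 0.401027
a = ȳ − b·x̄ = 14.138889 − 0.401027·28.222222 = 2.821005
ŷ(12) = a + b·12 = 2.821005 + 0.401027·12 = 7.633334

7.633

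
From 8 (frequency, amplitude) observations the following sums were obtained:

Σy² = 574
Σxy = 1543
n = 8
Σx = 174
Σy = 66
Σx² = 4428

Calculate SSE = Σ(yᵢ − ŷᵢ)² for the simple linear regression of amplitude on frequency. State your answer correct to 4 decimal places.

Sxx = Σx² − (Σx)²/n = 4428 − 3784.5 = 643.5
Sxy = Σxy − (Σx)(Σy)/n = 1543 − 1435.5 = 107.5
Syy = Σy² − (Σy)²/n = 574 − 544.5 = 29.5
b = Sxy/Sxx = 107.5/643.5 = 0.167055
SSE = Syy − b·Sxy = 29.5 − 0.167055·107.5 = 11.541570

11.5416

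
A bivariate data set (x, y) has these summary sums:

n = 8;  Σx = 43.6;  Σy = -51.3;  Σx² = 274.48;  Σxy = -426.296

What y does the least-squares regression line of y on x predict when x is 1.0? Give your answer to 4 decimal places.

11.2995

Sxx = Σx² − (Σx)²/n = 274.48 − 237.62 = 36.86
Sxy = Σxy − (Σx)(Σy)/n = -426.296 − (-279.585) = -146.711
b = Sxy/Sxx = -146.711/36.86 = -3.980222
a = ȳ − b·x̄ = -6.4125 − (-3.980222)·5.45 = 15.279712
ŷ(1.0) = a + b·1.0 = 15.279712 + (-3.980222)·1 = 11.299490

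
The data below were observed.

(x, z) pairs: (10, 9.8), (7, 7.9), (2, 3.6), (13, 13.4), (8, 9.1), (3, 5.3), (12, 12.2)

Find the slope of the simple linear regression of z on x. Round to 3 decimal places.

0.825

n = 7, Σx = 55, Σy = 61.3, Σxy = 569.8, Σx² = 539
Sxx = Σx² − (Σx)²/n = 539 − 432.142857 = 106.857143
Sxy = Σxy − (Σx)(Σy)/n = 569.8 − 481.642857 = 88.157143
b = Sxy/Sxx = 88.157143/106.857143 = 0.825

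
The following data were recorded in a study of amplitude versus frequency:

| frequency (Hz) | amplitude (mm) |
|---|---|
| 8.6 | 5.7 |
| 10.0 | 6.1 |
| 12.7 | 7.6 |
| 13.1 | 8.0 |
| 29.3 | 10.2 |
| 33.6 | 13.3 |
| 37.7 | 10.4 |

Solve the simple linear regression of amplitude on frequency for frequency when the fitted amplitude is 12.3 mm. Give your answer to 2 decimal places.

n = 7, Σx = 145, Σy = 61.3, Σxy = 1449.16, Σx² = 3915.6
Sxx = Σx² − (Σx)²/n = 3915.6 − 3003.571429 = 912.028571
Sxy = Σxy − (Σx)(Σy)/n = 1449.16 − 1269.785714 = 179.374286
b = Sxy/Sxx = 179.374286/912.028571 = 0.196676
a = ȳ − b·x̄ = 8.757143 − 0.196676·20.714286 = 4.683136
Set a + b·x = 12.3: x = (12.3 − 4.683136) / 0.196676 = 38.727943

38.73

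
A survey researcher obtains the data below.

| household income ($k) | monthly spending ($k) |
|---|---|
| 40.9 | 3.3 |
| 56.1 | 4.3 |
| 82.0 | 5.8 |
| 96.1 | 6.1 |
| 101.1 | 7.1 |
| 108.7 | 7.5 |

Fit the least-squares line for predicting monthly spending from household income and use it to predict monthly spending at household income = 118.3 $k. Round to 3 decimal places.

7.907

n = 6, Σx = 484.9, Σy = 34.1, Σxy = 2971.07, Σx² = 42816.13
Sxx = Σx² − (Σx)²/n = 42816.13 − 39188.001667 = 3628.128333
Sxy = Σxy − (Σx)(Σy)/n = 2971.07 − 2755.848333 = 215.221667
b = Sxy/Sxx = 215.221667/3628.128333 = 0.059320
a = ȳ − b·x̄ = 5.683333 − 0.059320·80.816667 = 0.889264
ŷ(118.3) = a + b·118.3 = 0.889264 + 0.059320·118.3 = 7.906856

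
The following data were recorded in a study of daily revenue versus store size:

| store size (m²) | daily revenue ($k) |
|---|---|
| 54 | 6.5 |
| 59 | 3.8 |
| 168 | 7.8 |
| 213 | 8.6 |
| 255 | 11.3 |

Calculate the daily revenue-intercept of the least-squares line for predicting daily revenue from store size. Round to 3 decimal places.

3.462

n = 5, Σx = 749, Σy = 38, Σxy = 6598.9, Σx² = 145015
Sxx = Σx² − (Σx)²/n = 145015 − 112200.2 = 32814.8
Sxy = Σxy − (Σx)(Σy)/n = 6598.9 − 5692.4 = 906.5
b = Sxy/Sxx = 906.5/32814.8 = 0.027625
a = ȳ − b·x̄ = 7.6 − 0.027625·149.8 = 3.461815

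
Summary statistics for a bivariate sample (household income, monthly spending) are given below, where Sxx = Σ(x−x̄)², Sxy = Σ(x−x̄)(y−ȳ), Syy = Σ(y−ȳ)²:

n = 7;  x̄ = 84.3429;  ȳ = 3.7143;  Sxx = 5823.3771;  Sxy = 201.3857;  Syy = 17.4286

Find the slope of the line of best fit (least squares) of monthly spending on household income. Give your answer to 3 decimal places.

0.035

b = Sxy/Sxx = 201.3857/5823.3771 = 0.034582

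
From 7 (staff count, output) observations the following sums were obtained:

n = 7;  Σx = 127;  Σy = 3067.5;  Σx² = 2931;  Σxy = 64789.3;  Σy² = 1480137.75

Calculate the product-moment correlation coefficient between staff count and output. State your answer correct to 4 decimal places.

0.9898

Sxx = Σx² − (Σx)²/n = 2931 − 2304.142857 = 626.857143
Sxy = Σxy − (Σx)(Σy)/n = 64789.3 − 55653.214286 = 9136.085714
Syy = Σy² − (Σy)²/n = 1480137.75 − 1344222.321429 = 135915.428571
r = Sxy/√(Sxx·Syy) = 9136.085714/√(85199557.224490) = 9136.085714/9230.360623 = 0.989786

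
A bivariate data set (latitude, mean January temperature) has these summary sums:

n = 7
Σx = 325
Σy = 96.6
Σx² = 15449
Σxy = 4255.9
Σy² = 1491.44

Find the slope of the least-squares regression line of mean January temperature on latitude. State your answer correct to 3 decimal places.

Sxx = Σx² − (Σx)²/n = 15449 − 15089.285714 = 359.714286
Sxy = Σxy − (Σx)(Σy)/n = 4255.9 − 4485 = -229.1
b = Sxy/Sxx = -229.1/359.714286 = -0.636894

-0.637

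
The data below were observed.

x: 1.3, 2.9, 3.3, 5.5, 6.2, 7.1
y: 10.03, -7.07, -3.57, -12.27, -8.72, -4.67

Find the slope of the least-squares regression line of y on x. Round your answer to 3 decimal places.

n = 6, Σx = 26.3, Σy = -26.27, Σxy = -173.951, Σx² = 140.09
Sxx = Σx² − (Σx)²/n = 140.09 − 115.281667 = 24.808333
Sxy = Σxy − (Σx)(Σy)/n = -173.951 − (-115.150167) = -58.800833
b = Sxy/Sxx = -58.800833/24.808333 = -2.370205

-2.370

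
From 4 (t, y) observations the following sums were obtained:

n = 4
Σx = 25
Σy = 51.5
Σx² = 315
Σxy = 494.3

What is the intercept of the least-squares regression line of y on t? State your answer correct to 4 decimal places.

6.0866

Sxx = Σx² − (Σx)²/n = 315 − 156.25 = 158.75
Sxy = Σxy − (Σx)(Σy)/n = 494.3 − 321.875 = 172.425
b = Sxy/Sxx = 172.425/158.75 = 1.086142
a = ȳ − b·x̄ = 12.875 − 1.086142·6.25 = 6.086614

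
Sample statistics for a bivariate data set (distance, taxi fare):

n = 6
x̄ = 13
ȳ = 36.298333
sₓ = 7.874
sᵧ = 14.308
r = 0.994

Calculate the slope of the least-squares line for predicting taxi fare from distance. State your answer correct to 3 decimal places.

b = r · sᵧ/sₓ = 0.994 · 14.308/7.874 = 1.806217

1.806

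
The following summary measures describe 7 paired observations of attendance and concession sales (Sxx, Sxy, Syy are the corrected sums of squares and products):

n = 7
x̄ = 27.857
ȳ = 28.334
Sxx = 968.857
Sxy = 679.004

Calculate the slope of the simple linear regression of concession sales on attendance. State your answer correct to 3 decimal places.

0.701

b = Sxy/Sxx = 679.004/968.857 = 0.700830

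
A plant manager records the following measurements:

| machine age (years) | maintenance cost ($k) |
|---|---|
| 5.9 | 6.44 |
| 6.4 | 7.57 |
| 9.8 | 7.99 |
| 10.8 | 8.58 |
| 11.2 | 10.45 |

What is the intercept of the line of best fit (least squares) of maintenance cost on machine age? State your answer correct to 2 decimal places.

n = 5, Σx = 44.1, Σy = 41.03, Σxy = 374.45, Σx² = 413.89
Sxx = Σx² − (Σx)²/n = 413.89 − 388.962 = 24.928
Sxy = Σxy − (Σx)(Σy)/n = 374.45 − 361.8846 = 12.5654
b = Sxy/Sxx = 12.5654/24.928 = 0.504068
a = ȳ − b·x̄ = 8.206 − 0.504068·8.82 = 3.760123

3.76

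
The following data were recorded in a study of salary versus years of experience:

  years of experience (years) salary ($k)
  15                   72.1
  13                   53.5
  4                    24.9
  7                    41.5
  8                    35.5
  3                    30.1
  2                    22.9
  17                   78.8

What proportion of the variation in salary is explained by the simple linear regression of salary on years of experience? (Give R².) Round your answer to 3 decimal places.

n = 8, Σx = 69, Σy = 359.3, Σxy = 3926.8, Σx² = 825, Σy² = 19303.03
Sxx = Σx² − (Σx)²/n = 825 − 595.125 = 229.875
Sxy = Σxy − (Σx)(Σy)/n = 3926.8 − 3098.9625 = 827.8375
Syy = Σy² − (Σy)²/n = 19303.03 − 16137.06125 = 3165.96875
R² = Sxy²/(Sxx·Syy) = (827.8375)²/(229.875·3165.96875) = 0.941655

0.942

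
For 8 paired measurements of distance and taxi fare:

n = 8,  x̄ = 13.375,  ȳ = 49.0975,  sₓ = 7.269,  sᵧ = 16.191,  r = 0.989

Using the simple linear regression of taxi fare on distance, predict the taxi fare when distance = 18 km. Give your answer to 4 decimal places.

59.2859

b = r · sᵧ/sₓ = 0.989 · 16.191/7.269 = 2.202903
a = ȳ − b·x̄ = 49.0975 − 2.202903·13.375 = 19.633678
ŷ(18) = a + b·18 = 19.633678 + 2.202903·18 = 59.285925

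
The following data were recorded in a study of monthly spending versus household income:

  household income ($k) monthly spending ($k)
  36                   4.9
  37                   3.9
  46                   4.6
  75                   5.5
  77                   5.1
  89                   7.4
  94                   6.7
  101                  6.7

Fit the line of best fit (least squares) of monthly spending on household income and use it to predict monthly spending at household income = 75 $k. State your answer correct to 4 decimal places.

5.8285

n = 8, Σx = 555, Σy = 44.8, Σxy = 3302.6, Σx² = 43293
Sxx = Σx² − (Σx)²/n = 43293 − 38503.125 = 4789.875
Sxy = Σxy − (Σx)(Σy)/n = 3302.6 − 3108 = 194.6
b = Sxy/Sxx = 194.6/4789.875 = 0.040627
a = ȳ − b·x̄ = 5.6 − 0.040627·69.375 = 2.781477
ŷ(75) = a + b·75 = 2.781477 + 0.040627·75 = 5.828529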